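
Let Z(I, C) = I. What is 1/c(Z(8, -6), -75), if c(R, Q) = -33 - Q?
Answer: 1/42 ≈ 0.023810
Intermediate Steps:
1/c(Z(8, -6), -75) = 1/(-33 - 1*(-75)) = 1/(-33 + 75) = 1/42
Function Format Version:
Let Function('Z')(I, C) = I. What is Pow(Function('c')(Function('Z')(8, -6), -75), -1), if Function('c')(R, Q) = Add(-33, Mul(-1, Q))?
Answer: Rational(1, 42) ≈ 0.023810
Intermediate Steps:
Pow(Function('c')(Function('Z')(8, -6), -75), -1) = Pow(Add(-33, Mul(-1, -75)), -1) = Pow(Add(-33, 75), -1) = Pow(42, -1) = Rational(1, 42)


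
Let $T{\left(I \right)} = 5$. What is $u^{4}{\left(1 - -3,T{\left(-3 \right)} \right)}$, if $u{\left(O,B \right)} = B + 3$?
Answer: $4096$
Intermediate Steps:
$u{\left(O,B \right)} = 3 + B$
$u^{4}{\left(1 - -3,T{\left(-3 \right)} \right)} = \left(3 + 5\right)^{4} = 8^{4} = 4096$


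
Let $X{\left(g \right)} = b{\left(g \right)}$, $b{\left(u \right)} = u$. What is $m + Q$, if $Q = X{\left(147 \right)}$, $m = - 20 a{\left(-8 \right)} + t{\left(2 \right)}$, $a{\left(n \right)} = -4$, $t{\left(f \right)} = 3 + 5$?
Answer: $235$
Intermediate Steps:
$t{\left(f \right)} = 8$
$m = 88$ ($m = \left(-20\right) \left(-4\right) + 8 = 80 + 8 = 88$)
$X{\left(g \right)} = g$
$Q = 147$
$m + Q = 88 + 147 = 235$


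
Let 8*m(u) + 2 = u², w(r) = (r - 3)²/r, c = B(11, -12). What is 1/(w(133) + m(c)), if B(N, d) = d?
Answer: 532/77043 ≈ 0.0069052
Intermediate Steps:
c = -12
w(r) = (-3 + r)²/r
m(u) = -¼ + u²/8
1/(w(133) + m(c)) = 1/((-3 + 133)²/133 + (-¼ + (⅛)*(-12)²)) = 1/((1/133)*130² + (-¼ + (⅛)*144)) = 1/((1/133)*16900 + (-¼ + 18)) = 1/(16900/133 + 71/4) = 1/(77043/532) = 532/77043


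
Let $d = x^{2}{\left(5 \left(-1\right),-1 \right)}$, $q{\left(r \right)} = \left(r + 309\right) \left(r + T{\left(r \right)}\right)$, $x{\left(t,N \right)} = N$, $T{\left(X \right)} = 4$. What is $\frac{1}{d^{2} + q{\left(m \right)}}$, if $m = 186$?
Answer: $\frac{1}{94051} \approx 1.0633 \cdot 10^{-5}$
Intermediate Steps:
$q{\left(r \right)} = \left(4 + r\right) \left(309 + r\right)$ ($q{\left(r \right)} = \left(r + 309\right) \left(r + 4\right) = \left(309 + r\right) \left(4 + r\right) = \left(4 + r\right) \left(309 + r\right)$)
$d = 1$ ($d = \left(-1\right)^{2} = 1$)
$\frac{1}{d^{2} + q{\left(m \right)}} = \frac{1}{1^{2} + \left(1236 + 186^{2} + 313 \cdot 186\right)} = \frac{1}{1 + \left(1236 + 34596 + 58218\right)} = \frac{1}{1 + 94050} = \frac{1}{94051}$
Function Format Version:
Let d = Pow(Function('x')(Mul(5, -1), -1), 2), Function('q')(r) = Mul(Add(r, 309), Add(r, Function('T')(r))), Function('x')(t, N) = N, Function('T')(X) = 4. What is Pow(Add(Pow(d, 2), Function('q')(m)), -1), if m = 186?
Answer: Rational(1, 94051) ≈ 1.0633e-5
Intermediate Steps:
Function('q')(r) = Mul(Add(4, r), Add(309, r)) (Function('q')(r) = Mul(Add(r, 309), Add(r, 4)) = Mul(Add(309, r), Add(4, r)) = Mul(Add(4, r), Add(309, r)))
d = 1 (d = Pow(-1, 2) = 1)
Pow(Add(Pow(d, 2), Function('q')(m)), -1) = Pow(Add(Pow(1, 2), Add(1236, Pow(186, 2), Mul(313, 186))), -1) = Pow(Add(1, Add(1236, 34596, 58218)), -1) = Pow(Add(1, 94050), -1) = Pow(94051, -1) = Rational(1, 94051)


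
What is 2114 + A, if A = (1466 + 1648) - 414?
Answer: 4814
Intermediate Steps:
A = 2700 (A = 3114 - 414 = 2700)
2114 + A = 2114 + 2700 = 4814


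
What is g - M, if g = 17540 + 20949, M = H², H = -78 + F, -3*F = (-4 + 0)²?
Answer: 283901/9 ≈ 31545.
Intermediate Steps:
F = -16/3 (F = -(-4 + 0)²/3 = -⅓*(-4)² = -⅓*16 = -16/3 ≈ -5.3333)
H = -250/3 (H = -78 - 16/3 = -250/3 ≈ -83.333)
M = 62500/9 (M = (-250/3)² = 62500/9 ≈ 6944.4)
g = 38489
g - M = 38489 - 1*62500/9 = 38489 - 62500/9 = 283901/9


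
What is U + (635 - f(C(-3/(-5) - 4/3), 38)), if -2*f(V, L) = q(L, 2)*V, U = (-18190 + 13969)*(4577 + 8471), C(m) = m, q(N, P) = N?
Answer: -826124804/15 ≈ -5.5075e+7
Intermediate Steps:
U = -55075608 (U = -4221*13048 = -55075608)
f(V, L) = -L*V/2
U + (635 - f(C(-3/(-5) - 4/3), 38)) = -55075608 + (635 - (-1)*38*(-3/(-5) - 4/3)/2) = -55075608 + (635 - (-1)*38*(-3*(-1/5) - 4*1/3)/2) = -55075608 + (635 - (-1)*38*(3/5 - 4/3)/2) = -55075608 + (635 - (-1)*38*(-11)/(2*15)) = -55075608 + (635 - 1*209/15) = -55075608 + (635 - 209/15) = -55075608 + 9316/15 = -826124804/15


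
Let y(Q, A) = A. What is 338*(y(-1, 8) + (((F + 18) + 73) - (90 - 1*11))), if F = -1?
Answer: 6422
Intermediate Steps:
338*(y(-1, 8) + (((F + 18) + 73) - (90 - 1*11))) = 338*(8 + (((-1 + 18) + 73) - (90 - 1*11))) = 338*(8 + ((17 + 73) - (90 - 11))) = 338*(8 + (90 - 1*79)) = 338*(8 + (90 - 79)) = 338*(8 + 11) = 338*19 = 6422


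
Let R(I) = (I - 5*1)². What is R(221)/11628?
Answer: 1296/323 ≈ 4.0124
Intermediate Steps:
R(I) = (-5 + I)² (R(I) = (I - 5)² = (-5 + I)²)
R(221)/11628 = (-5 + 221)²/11628 = 216²*(1/11628) = 46656*(1/11628) = 1296/323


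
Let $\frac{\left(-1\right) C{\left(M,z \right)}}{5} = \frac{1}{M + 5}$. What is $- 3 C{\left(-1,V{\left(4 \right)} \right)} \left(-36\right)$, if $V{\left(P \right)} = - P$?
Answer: $-135$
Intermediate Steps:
$C{\left(M,z \right)} = - \frac{5}{5 + M}$ ($C{\left(M,z \right)} = - \frac{5}{M + 5} = - \frac{5}{5 + M}$)
$- 3 C{\left(-1,V{\left(4 \right)} \right)} \left(-36\right) = - 3 \left(- \frac{5}{5 - 1}\right) \left(-36\right) = - 3 \left(- \frac{5}{4}\right) \left(-36\right) = - 3 \left(\left(-5\right) \frac{1}{4}\right) \left(-36\right) = \left(-3\right) \left(- \frac{5}{4}\right) \left(-36\right) = \frac{15}{4} \left(-36\right) = -135$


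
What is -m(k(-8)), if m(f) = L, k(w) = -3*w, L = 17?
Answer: -17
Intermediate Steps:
m(f) = 17
-m(k(-8)) = -1*17 = -17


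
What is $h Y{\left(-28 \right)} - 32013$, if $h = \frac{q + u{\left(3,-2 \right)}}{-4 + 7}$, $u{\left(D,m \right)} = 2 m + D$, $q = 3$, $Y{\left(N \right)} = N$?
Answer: $- \frac{96095}{3} \approx -32032.0$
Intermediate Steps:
$u{\left(D,m \right)} = D + 2 m$
$h = \frac{2}{3}$ ($h = \frac{3 + \left(3 + 2 \left(-2\right)\right)}{-4 + 7} = \frac{3 + \left(3 - 4\right)}{3} = \left(3 - 1\right) \frac{1}{3} = 2 \cdot \frac{1}{3} = \frac{2}{3} \approx 0.66667$)
$h Y{\left(-28 \right)} - 32013 = \frac{2}{3} \left(-28\right) - 32013 = - \frac{56}{3} - 32013 = - \frac{96095}{3}$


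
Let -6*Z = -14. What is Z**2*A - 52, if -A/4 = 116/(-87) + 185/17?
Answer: -119320/459 ≈ -259.96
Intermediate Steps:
Z = 7/3 (Z = -1/6*(-14) = 7/3 ≈ 2.3333)
A = -1948/51 (A = -4*(116/(-87) + 185/17) = -4*(116*(-1/87) + 185*(1/17)) = -4*(-4/3 + 185/17) = -4*487/51 = -1948/51 ≈ -38.196)
Z**2*A - 52 = (7/3)**2*(-1948/51) - 52 = (49/9)*(-1948/51) - 52 = -95452/459 - 52 = -119320/459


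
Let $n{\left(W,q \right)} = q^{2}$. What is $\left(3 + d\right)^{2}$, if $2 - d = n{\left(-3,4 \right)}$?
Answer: $121$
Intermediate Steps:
$d = -14$ ($d = 2 - 4^{2} = 2 - 16 = -14$)
$\left(3 + d\right)^{2} = \left(3 - 14\right)^{2} = \left(-11\right)^{2} = 121$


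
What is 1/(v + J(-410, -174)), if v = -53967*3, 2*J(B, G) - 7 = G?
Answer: -2/323969 ≈ -6.1734e-6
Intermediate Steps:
J(B, G) = 7/2 + G/2
v = -161901
1/(v + J(-410, -174)) = 1/(-161901 + (7/2 + (1/2)*(-174))) = 1/(-161901 + (7/2 - 87)) = 1/(-161901 - 167/2) = 1/(-323969/2) = -2/323969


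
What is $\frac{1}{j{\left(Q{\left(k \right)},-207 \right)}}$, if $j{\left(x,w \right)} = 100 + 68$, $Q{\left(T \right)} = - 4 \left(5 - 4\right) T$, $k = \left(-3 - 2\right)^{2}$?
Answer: $\frac{1}{168} \approx 0.0059524$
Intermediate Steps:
$k = 25$ ($k = \left(-5\right)^{2} = 25$)
$Q{\left(T \right)} = - 4 T$ ($Q{\left(T \right)} = \left(-4\right) 1 T = - 4 T$)
$j{\left(x,w \right)} = 168$
$\frac{1}{j{\left(Q{\left(k \right)},-207 \right)}} = \frac{1}{168}$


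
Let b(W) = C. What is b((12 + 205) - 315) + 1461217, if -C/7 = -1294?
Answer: 1470275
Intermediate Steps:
C = 9058 (C = -7*(-1294) = 9058)
b(W) = 9058
b((12 + 205) - 315) + 1461217 = 9058 + 1461217 = 1470275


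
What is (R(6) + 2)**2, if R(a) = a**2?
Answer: 1444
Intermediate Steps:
(R(6) + 2)**2 = (6**2 + 2)**2 = (36 + 2)**2 = 38**2 = 1444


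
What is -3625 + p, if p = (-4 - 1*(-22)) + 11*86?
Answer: -2661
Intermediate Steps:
p = 964 (p = (-4 + 22) + 946 = 18 + 946 = 964)
-3625 + p = -3625 + 964 = -2661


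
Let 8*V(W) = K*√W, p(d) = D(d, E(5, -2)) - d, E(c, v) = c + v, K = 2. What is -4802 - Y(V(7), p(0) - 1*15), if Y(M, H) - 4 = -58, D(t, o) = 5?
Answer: -4748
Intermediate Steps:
p(d) = 5 - d
V(W) = √W/4 (V(W) = (2*√W)/8 = √W/4)
Y(M, H) = -54 (Y(M, H) = 4 - 58 = -54)
-4802 - Y(V(7), p(0) - 1*15) = -4802 - 1*(-54) = -4802 + 54 = -4748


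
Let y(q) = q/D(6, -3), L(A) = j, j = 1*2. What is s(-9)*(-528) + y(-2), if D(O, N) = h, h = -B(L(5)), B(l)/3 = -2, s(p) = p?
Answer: 14255/3 ≈ 4751.7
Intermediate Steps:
j = 2
L(A) = 2
B(l) = -6 (B(l) = 3*(-2) = -6)
h = 6 (h = -1*(-6) = 6)
D(O, N) = 6
y(q) = q/6
s(-9)*(-528) + y(-2) = -9*(-528) + (⅙)*(-2) = 4752 - ⅓ = 14255/3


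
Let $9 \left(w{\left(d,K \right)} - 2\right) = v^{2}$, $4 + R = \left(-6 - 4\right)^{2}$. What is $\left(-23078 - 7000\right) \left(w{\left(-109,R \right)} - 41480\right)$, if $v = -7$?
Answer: $1247411526$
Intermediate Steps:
$R = 96$ ($R = -4 + \left(-6 - 4\right)^{2} = -4 + \left(-10\right)^{2} = -4 + 100 = 96$)
$w{\left(d,K \right)} = \frac{67}{9}$ ($w{\left(d,K \right)} = 2 + \frac{\left(-7\right)^{2}}{9} = 2 + \frac{1}{9} \cdot 49 = 2 + \frac{49}{9} = \frac{67}{9}$)
$\left(-23078 - 7000\right) \left(w{\left(-109,R \right)} - 41480\right) = \left(-23078 - 7000\right) \left(\frac{67}{9} - 41480\right) = \left(-30078\right) \left(- \frac{373253}{9}\right) = 1247411526$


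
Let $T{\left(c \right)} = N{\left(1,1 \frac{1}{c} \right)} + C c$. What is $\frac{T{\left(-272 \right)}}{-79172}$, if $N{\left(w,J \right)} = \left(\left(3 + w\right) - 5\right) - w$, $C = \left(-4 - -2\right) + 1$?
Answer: $- \frac{135}{39586} \approx -0.0034103$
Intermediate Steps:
$C = -1$ ($C = \left(-4 + \left(3 - 1\right)\right) + 1 = \left(-4 + 2\right) + 1 = -2 + 1 = -1$)
$N{\left(w,J \right)} = -2$ ($N{\left(w,J \right)} = \left(-2 + w\right) - w = -2$)
$T{\left(c \right)} = -2 - c$
$\frac{T{\left(-272 \right)}}{-79172} = \frac{-2 - -272}{-79172} = \left(-2 + 272\right) \left(- \frac{1}{79172}\right) = 270 \left(- \frac{1}{79172}\right) = - \frac{135}{39586}$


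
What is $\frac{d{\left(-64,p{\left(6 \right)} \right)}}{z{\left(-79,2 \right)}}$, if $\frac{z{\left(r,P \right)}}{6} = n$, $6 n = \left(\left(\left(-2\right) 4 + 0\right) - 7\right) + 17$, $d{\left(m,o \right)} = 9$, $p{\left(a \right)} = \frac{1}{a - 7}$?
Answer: $\frac{9}{2} \approx 4.5$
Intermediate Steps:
$p{\left(a \right)} = \frac{1}{-7 + a}$
$n = \frac{1}{3}$ ($n = \frac{\left(\left(\left(-2\right) 4 + 0\right) - 7\right) + 17}{6} = \frac{\left(\left(-8 + 0\right) - 7\right) + 17}{6} = \frac{\left(-8 - 7\right) + 17}{6} = \frac{-15 + 17}{6} = \frac{1}{6} \cdot 2 = \frac{1}{3} \approx 0.33333$)
$z{\left(r,P \right)} = 2$ ($z{\left(r,P \right)} = 6 \cdot \frac{1}{3} = 2$)
$\frac{d{\left(-64,p{\left(6 \right)} \right)}}{z{\left(-79,2 \right)}} = \frac{9}{2}$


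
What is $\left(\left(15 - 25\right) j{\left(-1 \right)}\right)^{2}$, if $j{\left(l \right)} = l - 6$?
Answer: $4900$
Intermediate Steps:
$j{\left(l \right)} = -6 + l$ ($j{\left(l \right)} = l - 6 = -6 + l$)
$\left(\left(15 - 25\right) j{\left(-1 \right)}\right)^{2} = \left(\left(15 - 25\right) \left(-6 - 1\right)\right)^{2} = \left(\left(-10\right) \left(-7\right)\right)^{2} = 70^{2} = 4900$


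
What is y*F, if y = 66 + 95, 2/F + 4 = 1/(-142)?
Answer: -45724/569 ≈ -80.359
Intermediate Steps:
F = -284/569 (F = 2/(-4 + 1/(-142)) = 2/(-4 - 1/142) = 2/(-569/142) = 2*(-142/569) = -284/569 ≈ -0.49912)
y = 161
y*F = 161*(-284/569) = -45724/569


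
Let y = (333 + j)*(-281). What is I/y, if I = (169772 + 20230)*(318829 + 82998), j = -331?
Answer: -38173966827/281 ≈ -1.3585e+8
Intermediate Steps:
I = 76347933654 (I = 190002*401827 = 76347933654)
y = -562 (y = (333 - 331)*(-281) = 2*(-281) = -562)
I/y = 76347933654/(-562) = 76347933654*(-1/562) = -38173966827/281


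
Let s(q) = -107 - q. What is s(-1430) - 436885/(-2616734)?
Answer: 3462375967/2616734 ≈ 1323.2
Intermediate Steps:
s(-1430) - 436885/(-2616734) = (-107 - 1*(-1430)) - 436885/(-2616734) = (-107 + 1430) - 436885*(-1/2616734) = 1323 + 436885/2616734 = 3462375967/2616734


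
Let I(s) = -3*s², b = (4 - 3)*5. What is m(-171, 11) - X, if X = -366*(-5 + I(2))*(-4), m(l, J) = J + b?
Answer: 24904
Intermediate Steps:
b = 5 (b = 1*5 = 5)
m(l, J) = 5 + J (m(l, J) = J + 5 = 5 + J)
X = -24888 (X = -366*(-5 - 3*2²)*(-4) = -366*(-5 - 3*4)*(-4) = -366*(-5 - 12)*(-4) = -(-6222)*(-4) = -366*68 = -24888)
m(-171, 11) - X = (5 + 11) - 1*(-24888) = 16 + 24888 = 24904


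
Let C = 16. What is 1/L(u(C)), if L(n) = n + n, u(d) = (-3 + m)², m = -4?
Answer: 1/98 ≈ 0.010204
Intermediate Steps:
u(d) = 49 (u(d) = (-3 - 4)² = (-7)² = 49)
L(n) = 2*n
1/L(u(C)) = 1/(2*49) = 1/98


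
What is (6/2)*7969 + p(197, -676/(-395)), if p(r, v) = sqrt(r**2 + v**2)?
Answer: 23907 + sqrt(6055631201)/395 ≈ 24104.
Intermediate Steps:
(6/2)*7969 + p(197, -676/(-395)) = (6/2)*7969 + sqrt(197**2 + (-676/(-395))**2) = ((1/2)*6)*7969 + sqrt(38809 + (-676*(-1/395))**2) = 3*7969 + sqrt(38809 + (676/395)**2) = 23907 + sqrt(38809 + 456976/156025) = 23907 + sqrt(6055631201/156025) = 23907 + sqrt(6055631201)/395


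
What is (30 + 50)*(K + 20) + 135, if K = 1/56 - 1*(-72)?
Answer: 52475/7 ≈ 7496.4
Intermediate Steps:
K = 4033/56 (K = 1/56 + 72 = 4033/56 ≈ 72.018)
(30 + 50)*(K + 20) + 135 = (30 + 50)*(4033/56 + 20) + 135 = 80*(5153/56) + 135 = 51530/7 + 135 = 52475/7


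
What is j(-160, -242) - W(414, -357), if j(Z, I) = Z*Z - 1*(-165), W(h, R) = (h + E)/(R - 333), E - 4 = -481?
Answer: 5925929/230 ≈ 25765.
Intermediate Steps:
E = -477 (E = 4 - 481 = -477)
W(h, R) = (-477 + h)/(-333 + R) (W(h, R) = (h - 477)/(R - 333) = (-477 + h)/(-333 + R))
j(Z, I) = 165 + Z² (j(Z, I) = Z² + 165 = 165 + Z²)
j(-160, -242) - W(414, -357) = (165 + (-160)²) - (-477 + 414)/(-333 - 357) = (165 + 25600) - (-63)/(-690) = 25765 - (-1)*(-63)/690 = 25765 - 1*21/230 = 25765 - 21/230 = 5925929/230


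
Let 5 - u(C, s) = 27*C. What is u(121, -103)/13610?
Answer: -1631/6805 ≈ -0.23968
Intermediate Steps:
u(C, s) = 5 - 27*C
u(121, -103)/13610 = (5 - 27*121)/13610 = (5 - 3267)*(1/13610) = -3262*1/13610 = -1631/6805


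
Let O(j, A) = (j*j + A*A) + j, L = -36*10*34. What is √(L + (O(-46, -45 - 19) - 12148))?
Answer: I*√18222 ≈ 134.99*I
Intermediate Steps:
L = -12240 (L = -360*34 = -12240)
O(j, A) = j + A² + j² (O(j, A) = (j² + A²) + j = (A² + j²) + j = j + A² + j²)
√(L + (O(-46, -45 - 19) - 12148)) = √(-12240 + ((-46 + (-45 - 19)² + (-46)²) - 12148)) = √(-12240 + ((-46 + (-64)² + 2116) - 12148)) = √(-12240 + ((-46 + 4096 + 2116) - 12148)) = √(-12240 + (6166 - 12148)) = √(-12240 - 5982) = √(-18222) = I*√18222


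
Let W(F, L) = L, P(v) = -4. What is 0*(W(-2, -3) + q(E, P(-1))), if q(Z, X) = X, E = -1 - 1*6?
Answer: 0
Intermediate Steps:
E = -7 (E = -1 - 6 = -7)
0*(W(-2, -3) + q(E, P(-1))) = 0*(-3 - 4) = 0*(-7) = 0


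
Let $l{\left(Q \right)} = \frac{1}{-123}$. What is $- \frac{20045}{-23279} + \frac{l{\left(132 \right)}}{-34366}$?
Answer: $\frac{84730599089}{98400752022} \approx 0.86108$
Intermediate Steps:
$l{\left(Q \right)} = - \frac{1}{123}$
$- \frac{20045}{-23279} + \frac{l{\left(132 \right)}}{-34366} = - \frac{20045}{-23279} - \frac{1}{123 \left(-34366\right)} = \left(-20045\right) \left(- \frac{1}{23279}\right) - - \frac{1}{4227018} = \frac{20045}{23279} + \frac{1}{4227018} = \frac{84730599089}{98400752022}$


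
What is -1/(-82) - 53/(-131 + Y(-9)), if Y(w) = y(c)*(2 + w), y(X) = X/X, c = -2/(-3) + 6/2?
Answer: 1121/2829 ≈ 0.39625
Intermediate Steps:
c = 11/3 (c = -2*(-1/3) + 6*(1/2) = 2/3 + 3 = 11/3 ≈ 3.6667)
y(X) = 1
Y(w) = 2 + w (Y(w) = 1*(2 + w) = 2 + w)
-1/(-82) - 53/(-131 + Y(-9)) = -1/(-82) - 53/(-131 + (2 - 9)) = -1*(-1/82) - 53/(-131 - 7) = 1/82 - 53/(-138) = 1/82 - 53*(-1/138) = 1/82 + 53/138 = 1121/2829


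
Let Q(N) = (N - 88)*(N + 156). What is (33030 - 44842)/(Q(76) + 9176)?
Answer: -2953/1598 ≈ -1.8479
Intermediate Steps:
Q(N) = (-88 + N)*(156 + N)
(33030 - 44842)/(Q(76) + 9176) = (33030 - 44842)/((-13728 + 76² + 68*76) + 9176) = -11812/((-13728 + 5776 + 5168) + 9176) = -11812/(-2784 + 9176) = -11812/6392 = -11812*1/6392 = -2953/1598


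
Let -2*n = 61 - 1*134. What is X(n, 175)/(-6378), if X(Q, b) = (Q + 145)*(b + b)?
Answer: -21175/2126 ≈ -9.9600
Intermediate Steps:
n = 73/2 (n = -(61 - 1*134)/2 = -(61 - 134)/2 = -½*(-73) = 73/2 ≈ 36.500)
X(Q, b) = 2*b*(145 + Q) (X(Q, b) = (145 + Q)*(2*b) = 2*b*(145 + Q))
X(n, 175)/(-6378) = (2*175*(145 + 73/2))/(-6378) = (2*175*(363/2))*(-1/6378) = 63525*(-1/6378) = -21175/2126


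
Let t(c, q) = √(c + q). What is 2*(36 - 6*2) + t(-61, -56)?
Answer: 48 + 3*I*√13 ≈ 48.0 + 10.817*I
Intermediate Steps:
2*(36 - 6*2) + t(-61, -56) = 2*(36 - 6*2) + √(-61 - 56) = 2*(36 - 12) + √(-117) = 2*24 + 3*I*√13 = 48 + 3*I*√13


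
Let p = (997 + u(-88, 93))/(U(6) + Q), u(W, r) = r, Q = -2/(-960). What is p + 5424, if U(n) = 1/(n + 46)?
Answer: 7522992/133 ≈ 56564.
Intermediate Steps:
U(n) = 1/(46 + n)
Q = 1/480 (Q = -1/960*(-2) = 1/480 ≈ 0.0020833)
p = 6801600/133 (p = (997 + 93)/(1/(46 + 6) + 1/480) = 1090/(1/52 + 1/480) = 1090/(133/6240) = 1090*(6240/133) = 6801600/133 ≈ 51140.)
p + 5424 = 6801600/133 + 5424 = 7522992/133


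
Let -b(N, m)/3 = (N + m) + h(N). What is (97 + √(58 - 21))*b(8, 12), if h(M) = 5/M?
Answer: -48015/8 - 495*√37/8 ≈ -6378.3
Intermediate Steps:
b(N, m) = -15/N - 3*N - 3*m (b(N, m) = -3*((N + m) + 5/N) = -3*(N + m + 5/N) = -15/N - 3*N - 3*m)
(97 + √(58 - 21))*b(8, 12) = (97 + √(58 - 21))*(3*(-5 + 8*(-1*8 - 1*12))/8) = (97 + √37)*(3*(⅛)*(-5 + 8*(-8 - 12))) = (97 + √37)*(3*(⅛)*(-5 + 8*(-20))) = (97 + √37)*(3*(⅛)*(-5 - 160)) = (97 + √37)*(3*(⅛)*(-165)) = (97 + √37)*(-495/8) = -48015/8 - 495*√37/8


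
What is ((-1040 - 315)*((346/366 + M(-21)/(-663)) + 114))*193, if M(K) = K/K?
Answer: -405232660370/13481 ≈ -3.0060e+7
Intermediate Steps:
M(K) = 1
((-1040 - 315)*((346/366 + M(-21)/(-663)) + 114))*193 = ((-1040 - 315)*((346/366 + 1/(-663)) + 114))*193 = -1355*((346*(1/366) + 1*(-1/663)) + 114)*193 = -1355*((173/183 - 1/663) + 114)*193 = -1355*(12724/13481 + 114)*193 = -1355*1549558/13481*193 = -2099651090/13481*193 = -405232660370/13481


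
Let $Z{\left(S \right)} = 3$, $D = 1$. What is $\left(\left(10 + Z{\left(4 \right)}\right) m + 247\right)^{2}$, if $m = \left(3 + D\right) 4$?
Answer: $207025$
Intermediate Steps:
$m = 16$ ($m = \left(3 + 1\right) 4 = 4 \cdot 4 = 16$)
$\left(\left(10 + Z{\left(4 \right)}\right) m + 247\right)^{2} = \left(\left(10 + 3\right) 16 + 247\right)^{2} = \left(13 \cdot 16 + 247\right)^{2} = \left(208 + 247\right)^{2} = 455^{2} = 207025$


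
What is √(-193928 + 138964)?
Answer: 2*I*√13741 ≈ 234.44*I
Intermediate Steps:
√(-193928 + 138964) = √(-54964) = 2*I*√13741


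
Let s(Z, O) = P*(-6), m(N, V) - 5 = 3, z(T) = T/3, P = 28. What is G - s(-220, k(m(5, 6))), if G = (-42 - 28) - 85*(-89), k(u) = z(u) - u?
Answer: 7663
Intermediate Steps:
z(T) = T/3 (z(T) = T*(1/3) = T/3)
m(N, V) = 8 (m(N, V) = 5 + 3 = 8)
k(u) = -2*u/3 (k(u) = u/3 - u = -2*u/3)
G = 7495 (G = -70 + 7565 = 7495)
s(Z, O) = -168 (s(Z, O) = 28*(-6) = -168)
G - s(-220, k(m(5, 6))) = 7495 - 1*(-168) = 7495 + 168 = 7663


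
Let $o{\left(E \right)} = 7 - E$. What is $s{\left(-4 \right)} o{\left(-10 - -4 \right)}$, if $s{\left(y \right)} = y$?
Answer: $-52$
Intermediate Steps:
$s{\left(-4 \right)} o{\left(-10 - -4 \right)} = - 4 \left(7 - \left(-10 - -4\right)\right) = - 4 \left(7 - \left(-10 + 4\right)\right) = - 4 \left(7 - -6\right) = - 4 \left(7 + 6\right) = \left(-4\right) 13 = -52$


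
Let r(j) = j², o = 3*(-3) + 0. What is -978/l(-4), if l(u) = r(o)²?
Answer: -326/2187 ≈ -0.14906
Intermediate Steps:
o = -9 (o = -9 + 0 = -9)
l(u) = 6561 (l(u) = ((-9)²)² = 81² = 6561)
-978/l(-4) = -978/6561 = -978*1/6561 = -326/2187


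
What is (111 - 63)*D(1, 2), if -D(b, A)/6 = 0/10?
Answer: 0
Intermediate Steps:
D(b, A) = 0 (D(b, A) = -0/10 = -6*0 = 0)
(111 - 63)*D(1, 2) = (111 - 63)*0 = 48*0 = 0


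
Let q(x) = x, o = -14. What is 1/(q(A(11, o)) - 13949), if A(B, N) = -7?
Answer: -1/13956 ≈ -7.1654e-5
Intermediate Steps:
1/(q(A(11, o)) - 13949) = 1/(-7 - 13949) = 1/(-13956) = -1/13956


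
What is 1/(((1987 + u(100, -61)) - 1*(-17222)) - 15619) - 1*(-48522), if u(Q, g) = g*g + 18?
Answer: 355617739/7329 ≈ 48522.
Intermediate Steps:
u(Q, g) = 18 + g**2 (u(Q, g) = g**2 + 18 = 18 + g**2)
1/(((1987 + u(100, -61)) - 1*(-17222)) - 15619) - 1*(-48522) = 1/(((1987 + (18 + (-61)**2)) - 1*(-17222)) - 15619) - 1*(-48522) = 1/(((1987 + (18 + 3721)) + 17222) - 15619) + 48522 = 1/(((1987 + 3739) + 17222) - 15619) + 48522 = 1/((5726 + 17222) - 15619) + 48522 = 1/(22948 - 15619) + 48522 = 1/7329 + 48522 = 355617739/7329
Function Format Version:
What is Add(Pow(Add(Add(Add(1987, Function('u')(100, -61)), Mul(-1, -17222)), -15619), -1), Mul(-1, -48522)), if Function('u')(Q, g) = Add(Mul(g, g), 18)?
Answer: Rational(355617739, 7329) ≈ 48522.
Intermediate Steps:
Function('u')(Q, g) = Add(18, Pow(g, 2)) (Function('u')(Q, g) = Add(Pow(g, 2), 18) = Add(18, Pow(g, 2)))
Add(Pow(Add(Add(Add(1987, Function('u')(100, -61)), Mul(-1, -17222)), -15619), -1), Mul(-1, -48522)) = Add(Pow(Add(Add(Add(1987, Add(18, Pow(-61, 2))), Mul(-1, -17222)), -15619), -1), Mul(-1, -48522)) = Add(Pow(Add(Add(Add(1987, Add(18, 3721)), 17222), -15619), -1), 48522) = Add(Pow(Add(Add(Add(1987, 3739), 17222), -15619), -1), 48522) = Add(Pow(Add(Add(5726, 17222), -15619), -1), 48522) = Add(Pow(Add(22948, -15619), -1), 48522) = Add(Pow(7329, -1), 48522) = Add(Rational(1, 7329), 48522) = Rational(355617739, 7329)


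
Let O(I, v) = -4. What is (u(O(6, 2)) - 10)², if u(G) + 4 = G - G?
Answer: 196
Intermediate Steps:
u(G) = -4 (u(G) = -4 + (G - G) = -4 + 0 = -4)
(u(O(6, 2)) - 10)² = (-4 - 10)² = (-14)² = 196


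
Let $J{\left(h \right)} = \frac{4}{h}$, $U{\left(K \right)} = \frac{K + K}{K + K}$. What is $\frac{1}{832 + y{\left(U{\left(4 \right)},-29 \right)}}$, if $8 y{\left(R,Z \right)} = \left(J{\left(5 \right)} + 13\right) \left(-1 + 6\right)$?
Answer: $\frac{8}{6725} \approx 0.0011896$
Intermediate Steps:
$U{\left(K \right)} = 1$ ($U{\left(K \right)} = \frac{2 K}{2 K} = 2 K \frac{1}{2 K} = 1$)
$y{\left(R,Z \right)} = \frac{69}{8}$ ($y{\left(R,Z \right)} = \frac{\left(\frac{4}{5} + 13\right) \left(-1 + 6\right)}{8} = \frac{\left(4 \cdot \frac{1}{5} + 13\right) 5}{8} = \frac{\left(\frac{4}{5} + 13\right) 5}{8} = \frac{\frac{69}{5} \cdot 5}{8} = \frac{1}{8} \cdot 69 = \frac{69}{8}$)
$\frac{1}{832 + y{\left(U{\left(4 \right)},-29 \right)}} = \frac{1}{832 + \frac{69}{8}} = \frac{1}{\frac{6725}{8}} = \frac{8}{6725}$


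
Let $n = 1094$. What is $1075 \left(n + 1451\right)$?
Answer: $2735875$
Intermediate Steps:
$1075 \left(n + 1451\right) = 1075 \left(1094 + 1451\right) = 1075 \cdot 2545 = 2735875$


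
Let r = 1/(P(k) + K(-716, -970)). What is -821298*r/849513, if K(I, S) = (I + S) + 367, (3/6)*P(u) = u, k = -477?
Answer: 273766/643647683 ≈ 0.00042534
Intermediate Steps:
P(u) = 2*u
K(I, S) = 367 + I + S
r = -1/2273 (r = 1/(2*(-477) + (367 - 716 - 970)) = 1/(-954 - 1319) = 1/(-2273) = -1/2273 ≈ -0.00043995)
-821298*r/849513 = -821298/(849513/(-1/2273)) = -821298/(849513*(-2273)) = -821298/(-1930943049) = -821298*(-1/1930943049) = 273766/643647683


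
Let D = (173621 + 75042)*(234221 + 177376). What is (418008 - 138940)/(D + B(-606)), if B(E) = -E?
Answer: 279068/102348945417 ≈ 2.7266e-6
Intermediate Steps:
D = 102348944811 (D = 248663*411597 = 102348944811)
(418008 - 138940)/(D + B(-606)) = (418008 - 138940)/(102348944811 - 1*(-606)) = 279068/(102348944811 + 606) = 279068/102348945417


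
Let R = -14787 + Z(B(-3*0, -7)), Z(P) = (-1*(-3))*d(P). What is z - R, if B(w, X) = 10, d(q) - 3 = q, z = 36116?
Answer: 50864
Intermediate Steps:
d(q) = 3 + q
Z(P) = 9 + 3*P (Z(P) = (-1*(-3))*(3 + P) = 3*(3 + P) = 9 + 3*P)
R = -14748 (R = -14787 + (9 + 3*10) = -14787 + (9 + 30) = -14787 + 39 = -14748)
z - R = 36116 - 1*(-14748) = 36116 + 14748 = 50864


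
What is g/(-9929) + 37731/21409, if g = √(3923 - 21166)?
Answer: 37731/21409 - I*√17243/9929 ≈ 1.7624 - 0.013225*I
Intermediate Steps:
g = I*√17243 (g = √(-17243) = I*√17243 ≈ 131.31*I)
g/(-9929) + 37731/21409 = (I*√17243)/(-9929) + 37731/21409 = (I*√17243)*(-1/9929) + 37731*(1/21409) = -I*√17243/9929 + 37731/21409 = 37731/21409 - I*√17243/9929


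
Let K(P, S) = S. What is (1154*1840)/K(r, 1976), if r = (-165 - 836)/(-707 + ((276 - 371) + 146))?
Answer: 265420/247 ≈ 1074.6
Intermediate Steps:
r = 1001/656 (r = -1001/(-707 + (-95 + 146)) = -1001/(-707 + 51) = -1001/(-656) = -1001*(-1/656) = 1001/656 ≈ 1.5259)
(1154*1840)/K(r, 1976) = (1154*1840)/1976 = 2123360*(1/1976) = 265420/247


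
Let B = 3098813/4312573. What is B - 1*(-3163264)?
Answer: 13641810017085/4312573 ≈ 3.1633e+6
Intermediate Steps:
B = 3098813/4312573 (B = 3098813*(1/4312573) = 3098813/4312573 ≈ 0.71855)
B - 1*(-3163264) = 3098813/4312573 - 1*(-3163264) = 3098813/4312573 + 3163264 = 13641810017085/4312573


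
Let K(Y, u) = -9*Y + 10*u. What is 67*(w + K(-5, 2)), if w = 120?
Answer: 12395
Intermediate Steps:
67*(w + K(-5, 2)) = 67*(120 + (-9*(-5) + 10*2)) = 67*(120 + (45 + 20)) = 67*(120 + 65) = 67*185 = 12395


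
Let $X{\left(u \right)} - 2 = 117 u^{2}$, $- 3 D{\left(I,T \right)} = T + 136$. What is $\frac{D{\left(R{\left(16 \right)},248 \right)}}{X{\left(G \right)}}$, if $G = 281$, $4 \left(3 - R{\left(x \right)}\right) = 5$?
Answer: $- \frac{128}{9238439} \approx -1.3855 \cdot 10^{-5}$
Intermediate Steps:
$R{\left(x \right)} = \frac{7}{4}$ ($R{\left(x \right)} = 3 - \frac{5}{4} = \frac{7}{4}$)
$D{\left(I,T \right)} = - \frac{136}{3} - \frac{T}{3}$ ($D{\left(I,T \right)} = - \frac{T + 136}{3} = - \frac{136 + T}{3} = - \frac{136}{3} - \frac{T}{3}$)
$X{\left(u \right)} = 2 + 117 u^{2}$
$\frac{D{\left(R{\left(16 \right)},248 \right)}}{X{\left(G \right)}} = \frac{- \frac{136}{3} - \frac{248}{3}}{2 + 117 \cdot 281^{2}} = \frac{- \frac{136}{3} - \frac{248}{3}}{2 + 117 \cdot 78961} = - \frac{128}{2 + 9238437} = - \frac{128}{9238439}$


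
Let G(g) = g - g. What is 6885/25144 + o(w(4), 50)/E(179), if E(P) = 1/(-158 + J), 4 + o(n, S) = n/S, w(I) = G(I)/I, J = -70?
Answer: 22938213/25144 ≈ 912.27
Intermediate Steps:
G(g) = 0
w(I) = 0 (w(I) = 0/I = 0)
o(n, S) = -4 + n/S
E(P) = -1/228 (E(P) = 1/(-158 - 70) = 1/(-228) = -1/228)
6885/25144 + o(w(4), 50)/E(179) = 6885/25144 + (-4 + 0/50)/(-1/228) = 6885*(1/25144) + (-4 + 0*(1/50))*(-228) = 6885/25144 + (-4 + 0)*(-228) = 6885/25144 - 4*(-228) = 6885/25144 + 912 = 22938213/25144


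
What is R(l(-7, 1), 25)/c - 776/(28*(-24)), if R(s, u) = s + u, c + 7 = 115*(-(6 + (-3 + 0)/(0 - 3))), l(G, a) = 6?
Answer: 680/609 ≈ 1.1166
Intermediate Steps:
c = -812 (c = -7 + 115*(-(6 + (-3 + 0)/(0 - 3))) = -7 + 115*(-(6 - 3/(-3))) = -7 + 115*(-(6 - 3*(-⅓))) = -7 + 115*(-(6 + 1)) = -7 + 115*(-1*7) = -7 + 115*(-7) = -7 - 805 = -812)
R(l(-7, 1), 25)/c - 776/(28*(-24)) = (6 + 25)/(-812) - 776/(28*(-24)) = 31*(-1/812) - 776/(-672) = -31/812 - 776*(-1/672) = -31/812 + 97/84 = 680/609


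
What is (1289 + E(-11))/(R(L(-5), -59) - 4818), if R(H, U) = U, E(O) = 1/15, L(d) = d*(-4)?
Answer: -19336/73155 ≈ -0.26432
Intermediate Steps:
L(d) = -4*d
E(O) = 1/15
(1289 + E(-11))/(R(L(-5), -59) - 4818) = (1289 + 1/15)/(-59 - 4818) = (19336/15)/(-4877) = (19336/15)*(-1/4877) = -19336/73155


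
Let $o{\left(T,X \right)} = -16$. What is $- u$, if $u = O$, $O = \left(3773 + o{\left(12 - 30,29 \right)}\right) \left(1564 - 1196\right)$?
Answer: $-1382576$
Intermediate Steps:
$O = 1382576$ ($O = \left(3773 - 16\right) \left(1564 - 1196\right) = 3757 \cdot 368 = 1382576$)
$u = 1382576$
$- u = \left(-1\right) 1382576 = -1382576$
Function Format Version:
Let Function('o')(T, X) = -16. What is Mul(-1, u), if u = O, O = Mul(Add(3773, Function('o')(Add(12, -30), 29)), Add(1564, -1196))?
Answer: -1382576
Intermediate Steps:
O = 1382576 (O = Mul(Add(3773, -16), Add(1564, -1196)) = Mul(3757, 368) = 1382576)
u = 1382576
Mul(-1, u) = Mul(-1, 1382576) = -1382576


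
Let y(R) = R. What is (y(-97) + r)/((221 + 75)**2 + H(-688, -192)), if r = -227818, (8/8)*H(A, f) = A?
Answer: -227915/86928 ≈ -2.6219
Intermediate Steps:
H(A, f) = A
(y(-97) + r)/((221 + 75)**2 + H(-688, -192)) = (-97 - 227818)/((221 + 75)**2 - 688) = -227915/(296**2 - 688) = -227915/(87616 - 688) = -227915/86928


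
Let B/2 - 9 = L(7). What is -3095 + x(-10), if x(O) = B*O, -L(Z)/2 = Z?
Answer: -2995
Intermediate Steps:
L(Z) = -2*Z
B = -10 (B = 18 + 2*(-2*7) = 18 + 2*(-14) = 18 - 28 = -10)
x(O) = -10*O
-3095 + x(-10) = -3095 - 10*(-10) = -3095 + 100 = -2995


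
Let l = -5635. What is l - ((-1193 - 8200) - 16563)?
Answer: 20321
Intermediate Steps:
l - ((-1193 - 8200) - 16563) = -5635 - ((-1193 - 8200) - 16563) = -5635 - (-9393 - 16563) = -5635 - 1*(-25956) = -5635 + 25956 = 20321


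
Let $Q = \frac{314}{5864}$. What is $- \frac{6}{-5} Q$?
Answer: $\frac{471}{7330} \approx 0.064256$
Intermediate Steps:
$Q = \frac{157}{2932}$ ($Q = 314 \cdot \frac{1}{5864} = \frac{157}{2932} \approx 0.053547$)
$- \frac{6}{-5} Q = - \frac{6}{-5} \cdot \frac{157}{2932} = \left(-6\right) \left(- \frac{1}{5}\right) \frac{157}{2932} = \frac{6}{5} \cdot \frac{157}{2932} = \frac{471}{7330}$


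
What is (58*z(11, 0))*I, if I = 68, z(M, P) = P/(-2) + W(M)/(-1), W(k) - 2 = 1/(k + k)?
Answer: -88740/11 ≈ -8067.3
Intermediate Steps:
W(k) = 2 + 1/(2*k) (W(k) = 2 + 1/(k + k) = 2 + 1/(2*k))
z(M, P) = -2 - P/2 - 1/(2*M) (z(M, P) = P/(-2) + (2 + 1/(2*M))/(-1) = P*(-½) + (2 + 1/(2*M))*(-1) = -P/2 + (-2 - 1/(2*M)) = -2 - P/2 - 1/(2*M))
(58*z(11, 0))*I = (58*((½)*(-1 + 11*(-4 - 1*0))/11))*68 = (58*((½)*(1/11)*(-1 + 11*(-4 + 0))))*68 = (58*((½)*(1/11)*(-1 + 11*(-4))))*68 = (58*((½)*(1/11)*(-1 - 44)))*68 = (58*((½)*(1/11)*(-45)))*68 = (58*(-45/22))*68 = -1305/11*68 = -88740/11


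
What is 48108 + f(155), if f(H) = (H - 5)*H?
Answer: 71358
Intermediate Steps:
f(H) = H*(-5 + H) (f(H) = (-5 + H)*H = H*(-5 + H))
48108 + f(155) = 48108 + 155*(-5 + 155) = 48108 + 155*150 = 48108 + 23250 = 71358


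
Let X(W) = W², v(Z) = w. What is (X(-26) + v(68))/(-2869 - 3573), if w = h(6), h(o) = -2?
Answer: -337/3221 ≈ -0.10463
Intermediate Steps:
w = -2
v(Z) = -2
(X(-26) + v(68))/(-2869 - 3573) = ((-26)² - 2)/(-2869 - 3573) = (676 - 2)/(-6442) = 674*(-1/6442) = -337/3221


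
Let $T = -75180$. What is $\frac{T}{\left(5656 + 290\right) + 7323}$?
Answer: $- \frac{25060}{4423} \approx -5.6658$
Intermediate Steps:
$\frac{T}{\left(5656 + 290\right) + 7323} = - \frac{75180}{\left(5656 + 290\right) + 7323} = - \frac{75180}{5946 + 7323} = - \frac{75180}{13269} = \left(-75180\right) \frac{1}{13269} = - \frac{25060}{4423}$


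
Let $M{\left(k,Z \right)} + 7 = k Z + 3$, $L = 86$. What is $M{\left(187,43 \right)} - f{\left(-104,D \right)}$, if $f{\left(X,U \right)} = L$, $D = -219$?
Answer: $7951$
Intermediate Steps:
$M{\left(k,Z \right)} = -4 + Z k$ ($M{\left(k,Z \right)} = -7 + \left(k Z + 3\right) = -7 + \left(Z k + 3\right) = -7 + \left(3 + Z k\right) = -4 + Z k$)
$f{\left(X,U \right)} = 86$
$M{\left(187,43 \right)} - f{\left(-104,D \right)} = \left(-4 + 43 \cdot 187\right) - 86 = \left(-4 + 8041\right) - 86 = 8037 - 86 = 7951$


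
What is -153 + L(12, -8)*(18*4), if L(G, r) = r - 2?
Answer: -873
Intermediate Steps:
L(G, r) = -2 + r
-153 + L(12, -8)*(18*4) = -153 + (-2 - 8)*(18*4) = -153 - 10*72 = -153 - 720 = -873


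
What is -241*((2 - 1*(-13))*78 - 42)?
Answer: -271848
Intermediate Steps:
-241*((2 - 1*(-13))*78 - 42) = -241*((2 + 13)*78 - 42) = -241*(15*78 - 42) = -241*(1170 - 42) = -241*1128 = -271848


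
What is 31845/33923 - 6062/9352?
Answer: 6583801/22660564 ≈ 0.29054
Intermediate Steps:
31845/33923 - 6062/9352 = 31845*(1/33923) - 6062*1/9352 = 31845/33923 - 433/668 = 6583801/22660564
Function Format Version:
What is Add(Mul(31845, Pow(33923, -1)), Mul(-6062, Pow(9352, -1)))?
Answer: Rational(6583801, 22660564) ≈ 0.29054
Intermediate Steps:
Add(Mul(31845, Pow(33923, -1)), Mul(-6062, Pow(9352, -1))) = Add(Mul(31845, Rational(1, 33923)), Mul(-6062, Rational(1, 9352))) = Add(Rational(31845, 33923), Rational(-433, 668)) = Rational(6583801, 22660564)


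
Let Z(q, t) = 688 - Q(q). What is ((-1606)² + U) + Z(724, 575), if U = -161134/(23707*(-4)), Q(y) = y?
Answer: 122290269367/47414 ≈ 2.5792e+6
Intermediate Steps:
Z(q, t) = 688 - q
U = 80567/47414 (U = -161134/(-94828) = -161134*(-1/94828) = 80567/47414 ≈ 1.6992)
((-1606)² + U) + Z(724, 575) = ((-1606)² + 80567/47414) + (688 - 1*724) = (2579236 + 80567/47414) + (688 - 724) = 122291976271/47414 - 36 = 122290269367/47414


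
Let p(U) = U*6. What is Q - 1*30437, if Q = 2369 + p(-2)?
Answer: -28080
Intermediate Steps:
p(U) = 6*U
Q = 2357 (Q = 2369 + 6*(-2) = 2369 - 12 = 2357)
Q - 1*30437 = 2357 - 1*30437 = 2357 - 30437 = -28080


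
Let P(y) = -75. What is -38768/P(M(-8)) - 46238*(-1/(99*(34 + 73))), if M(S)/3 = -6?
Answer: 138045758/264825 ≈ 521.27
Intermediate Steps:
M(S) = -18 (M(S) = 3*(-6) = -18)
-38768/P(M(-8)) - 46238*(-1/(99*(34 + 73))) = -38768/(-75) - 46238*(-1/(99*(34 + 73))) = -38768*(-1/75) - 46238/((-99*107)) = 38768/75 - 46238/(-10593) = 38768/75 - 46238*(-1/10593) = 38768/75 + 46238/10593 = 138045758/264825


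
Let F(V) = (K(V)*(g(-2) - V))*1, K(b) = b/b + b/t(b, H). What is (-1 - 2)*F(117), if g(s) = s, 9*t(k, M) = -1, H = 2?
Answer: -375564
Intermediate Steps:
t(k, M) = -⅑ (t(k, M) = (⅑)*(-1) = -⅑)
K(b) = 1 - 9*b (K(b) = b/b + b/(-⅑) = 1 + b*(-9) = 1 - 9*b)
F(V) = (1 - 9*V)*(-2 - V) (F(V) = ((1 - 9*V)*(-2 - V))*1 = (1 - 9*V)*(-2 - V))
(-1 - 2)*F(117) = (-1 - 2)*((-1 + 9*117)*(2 + 117)) = -3*(-1 + 1053)*119 = -3156*119 = -3*125188 = -375564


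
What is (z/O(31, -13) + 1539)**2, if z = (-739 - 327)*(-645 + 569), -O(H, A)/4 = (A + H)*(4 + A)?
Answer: 18167265796/6561 ≈ 2.7690e+6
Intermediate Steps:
O(H, A) = -4*(4 + A)*(A + H) (O(H, A) = -4*(A + H)*(4 + A) = -4*(4 + A)*(A + H))
z = 81016 (z = -1066*(-76) = 81016)
(z/O(31, -13) + 1539)**2 = (81016/(-16*(-13) - 16*31 - 4*(-13)**2 - 4*(-13)*31) + 1539)**2 = (81016/(208 - 496 - 4*169 + 1612) + 1539)**2 = (81016/(208 - 496 - 676 + 1612) + 1539)**2 = (81016/648 + 1539)**2 = (81016*(1/648) + 1539)**2 = (10127/81 + 1539)**2 = (134786/81)**2 = 18167265796/6561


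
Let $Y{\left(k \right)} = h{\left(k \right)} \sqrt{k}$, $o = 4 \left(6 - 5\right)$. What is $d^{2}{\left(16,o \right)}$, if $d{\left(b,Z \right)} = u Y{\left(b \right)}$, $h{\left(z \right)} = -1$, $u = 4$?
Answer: $256$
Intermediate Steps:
$o = 4$ ($o = 4 \left(6 - 5\right) = 4 \cdot 1 = 4$)
$Y{\left(k \right)} = - \sqrt{k}$
$d{\left(b,Z \right)} = - 4 \sqrt{b}$ ($d{\left(b,Z \right)} = 4 \left(- \sqrt{b}\right) = - 4 \sqrt{b}$)
$d^{2}{\left(16,o \right)} = \left(- 4 \sqrt{16}\right)^{2} = \left(\left(-4\right) 4\right)^{2} = \left(-16\right)^{2} = 256$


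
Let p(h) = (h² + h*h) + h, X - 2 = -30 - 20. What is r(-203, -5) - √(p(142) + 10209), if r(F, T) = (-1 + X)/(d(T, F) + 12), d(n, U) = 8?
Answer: -49/20 - 3*√5631 ≈ -227.57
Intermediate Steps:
X = -48 (X = 2 + (-30 - 20) = 2 - 50 = -48)
p(h) = h + 2*h² (p(h) = (h² + h²) + h = 2*h² + h = h + 2*h²)
r(F, T) = -49/20 (r(F, T) = (-1 - 48)/(8 + 12) = -49/20)
r(-203, -5) - √(p(142) + 10209) = -49/20 - √(142*(1 + 2*142) + 10209) = -49/20 - √(142*(1 + 284) + 10209) = -49/20 - √(142*285 + 10209) = -49/20 - √(40470 + 10209) = -49/20 - √50679 = -49/20 - 3*√5631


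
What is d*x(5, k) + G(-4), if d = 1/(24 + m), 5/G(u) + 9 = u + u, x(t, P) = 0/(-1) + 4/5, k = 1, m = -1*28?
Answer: -42/85 ≈ -0.49412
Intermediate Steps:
m = -28
x(t, P) = ⅘ (x(t, P) = 0*(-1) + 4*(⅕) = 0 + ⅘ = ⅘)
G(u) = 5/(-9 + 2*u) (G(u) = 5/(-9 + (u + u)) = 5/(-9 + 2*u))
d = -¼ (d = 1/(24 - 28) = 1/(-4) = -¼ ≈ -0.25000)
d*x(5, k) + G(-4) = -¼*⅘ + 5/(-9 + 2*(-4)) = -⅕ + 5/(-9 - 8) = -⅕ + 5/(-17) = -⅕ + 5*(-1/17) = -⅕ - 5/17 = -42/85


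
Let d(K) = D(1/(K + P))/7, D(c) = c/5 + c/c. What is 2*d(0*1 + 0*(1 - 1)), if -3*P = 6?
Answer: 9/35 ≈ 0.25714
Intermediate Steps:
P = -2 (P = -⅓*6 = -2)
D(c) = 1 + c/5 (D(c) = c*(⅕) + 1 = c/5 + 1 = 1 + c/5)
d(K) = ⅐ + 1/(35*(-2 + K)) (d(K) = (1 + 1/(5*(K - 2)))/7 = (1 + 1/(5*(-2 + K)))*(⅐) = ⅐ + 1/(35*(-2 + K)))
2*d(0*1 + 0*(1 - 1)) = 2*((-9 + 5*(0*1 + 0*(1 - 1)))/(35*(-2 + (0*1 + 0*(1 - 1))))) = 2*((-9 + 5*(0 + 0*0))/(35*(-2 + (0 + 0*0)))) = 2*((-9 + 5*(0 + 0))/(35*(-2 + (0 + 0)))) = 2*((-9 + 5*0)/(35*(-2 + 0))) = 2*((1/35)*(-9 + 0)/(-2)) = 2*((1/35)*(-½)*(-9)) = 2*(9/70) = 9/35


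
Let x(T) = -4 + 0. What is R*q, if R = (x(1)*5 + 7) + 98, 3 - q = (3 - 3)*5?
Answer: 255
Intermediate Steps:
x(T) = -4
q = 3 (q = 3 - (3 - 3)*5 = 3 - 0*5 = 3 - 1*0 = 3 + 0 = 3)
R = 85 (R = (-4*5 + 7) + 98 = (-20 + 7) + 98 = -13 + 98 = 85)
R*q = 85*3 = 255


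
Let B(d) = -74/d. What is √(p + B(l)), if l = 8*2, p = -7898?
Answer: I*√126442/4 ≈ 88.897*I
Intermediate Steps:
l = 16
√(p + B(l)) = √(-7898 - 74/16) = √(-7898 - 74*1/16) = √(-7898 - 37/8) = √(-63221/8) = I*√126442/4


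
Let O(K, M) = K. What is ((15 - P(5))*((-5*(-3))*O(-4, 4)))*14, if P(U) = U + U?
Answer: -4200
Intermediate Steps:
P(U) = 2*U
((15 - P(5))*((-5*(-3))*O(-4, 4)))*14 = ((15 - 2*5)*(-5*(-3)*(-4)))*14 = ((15 - 1*10)*(15*(-4)))*14 = ((15 - 10)*(-60))*14 = (5*(-60))*14 = -300*14 = -4200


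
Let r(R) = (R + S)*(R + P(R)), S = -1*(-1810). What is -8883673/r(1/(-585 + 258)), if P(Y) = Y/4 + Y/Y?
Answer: -3799689080868/771205307 ≈ -4926.9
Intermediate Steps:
P(Y) = 1 + Y/4 (P(Y) = Y*(1/4) + 1 = Y/4 + 1 = 1 + Y/4)
S = 1810
r(R) = (1 + 5*R/4)*(1810 + R) (r(R) = (R + 1810)*(R + (1 + R/4)) = (1810 + R)*(1 + 5*R/4) = (1 + 5*R/4)*(1810 + R))
-8883673/r(1/(-585 + 258)) = -8883673/(1810 + 5*(1/(-585 + 258))**2/4 + 4527/(2*(-585 + 258))) = -8883673/(1810 + 5*(1/(-327))**2/4 + (4527/2)/(-327)) = -8883673/(1810 + 5*(-1/327)**2/4 + (4527/2)*(-1/327)) = -8883673/(1810 + (5/4)*(1/106929) - 1509/218) = -8883673/(1810 + 5/427716 - 1509/218) = -8883673/771205307/427716 = -8883673*427716/771205307 = -3799689080868/771205307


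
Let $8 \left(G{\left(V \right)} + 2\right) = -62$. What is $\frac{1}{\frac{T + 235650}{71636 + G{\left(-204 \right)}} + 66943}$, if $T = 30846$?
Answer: $\frac{286505}{19180570199} \approx 1.4937 \cdot 10^{-5}$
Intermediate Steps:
$G{\left(V \right)} = - \frac{39}{4}$ ($G{\left(V \right)} = -2 + \frac{1}{8} \left(-62\right) = -2 - \frac{31}{4} = - \frac{39}{4}$)
$\frac{1}{\frac{T + 235650}{71636 + G{\left(-204 \right)}} + 66943} = \frac{1}{\frac{30846 + 235650}{71636 - \frac{39}{4}} + 66943} = \frac{1}{\frac{266496}{\frac{286505}{4}} + 66943} = \frac{1}{266496 \cdot \frac{4}{286505} + 66943} = \frac{1}{\frac{1065984}{286505} + 66943} = \frac{1}{\frac{19180570199}{286505}} = \frac{286505}{19180570199}$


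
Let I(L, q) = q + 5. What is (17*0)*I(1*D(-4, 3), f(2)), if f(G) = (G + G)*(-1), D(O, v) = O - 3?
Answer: 0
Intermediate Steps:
D(O, v) = -3 + O
f(G) = -2*G (f(G) = (2*G)*(-1) = -2*G)
I(L, q) = 5 + q
(17*0)*I(1*D(-4, 3), f(2)) = (17*0)*(5 - 2*2) = 0*(5 - 4) = 0*1 = 0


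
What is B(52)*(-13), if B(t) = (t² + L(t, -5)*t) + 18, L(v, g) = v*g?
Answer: 140374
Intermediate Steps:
L(v, g) = g*v
B(t) = 18 - 4*t² (B(t) = (t² + (-5*t)*t) + 18 = (t² - 5*t²) + 18 = -4*t² + 18 = 18 - 4*t²)
B(52)*(-13) = (18 - 4*52²)*(-13) = (18 - 4*2704)*(-13) = (18 - 10816)*(-13) = -10798*(-13) = 140374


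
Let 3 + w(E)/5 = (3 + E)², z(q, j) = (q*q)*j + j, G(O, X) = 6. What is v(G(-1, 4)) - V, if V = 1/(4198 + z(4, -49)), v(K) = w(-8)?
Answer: 370149/3365 ≈ 110.00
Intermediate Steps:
z(q, j) = j + j*q² (z(q, j) = q²*j + j = j*q² + j = j + j*q²)
w(E) = -15 + 5*(3 + E)²
v(K) = 110 (v(K) = -15 + 5*(3 - 8)² = -15 + 5*(-5)² = -15 + 5*25 = -15 + 125 = 110)
V = 1/3365 (V = 1/(4198 - 49*(1 + 4²)) = 1/(4198 - 49*(1 + 16)) = 1/(4198 - 49*17) = 1/(4198 - 833) = 1/3365 ≈ 0.00029718)
v(G(-1, 4)) - V = 110 - 1*1/3365 = 110 - 1/3365 = 370149/3365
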